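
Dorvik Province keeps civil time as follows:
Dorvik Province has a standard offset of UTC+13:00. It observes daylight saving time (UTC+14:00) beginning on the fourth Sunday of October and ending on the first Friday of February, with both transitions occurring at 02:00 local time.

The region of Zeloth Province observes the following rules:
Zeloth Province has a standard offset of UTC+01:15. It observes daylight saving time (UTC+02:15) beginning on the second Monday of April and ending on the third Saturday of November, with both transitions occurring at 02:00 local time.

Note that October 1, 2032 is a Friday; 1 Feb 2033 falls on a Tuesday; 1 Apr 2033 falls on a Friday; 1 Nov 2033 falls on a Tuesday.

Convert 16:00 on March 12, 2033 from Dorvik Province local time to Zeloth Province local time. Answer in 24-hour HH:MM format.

04:15

1 October 2032 is a Friday, so the first Sunday is October 3 and the fourth is October 24.
1 February 2033 is a Tuesday, so the first Friday is February 4.
March 12, 2033 does not fall between 24 October 2032 and 4 February 2033, so daylight saving is not in effect and Dorvik Province is at UTC+13:00.
16:00 Dorvik Province − 13h = 03:00 UTC.
1 April 2033 is a Friday, so the first Monday is April 4 and the second is April 11.
1 November 2033 is a Tuesday, so the first Saturday is November 5 and the third is November 19.
At the standard offset (UTC+01:15), 03:00 UTC + 1h15m = 04:15 Zeloth Province standard time.
Daylight saving runs 11 April – 19 November; the standard-time date in Zeloth Province, March 12, 2033, is outside that window, so Zeloth Province is on standard time at UTC+01:15.
03:00 UTC + 1h15m = 04:15 Zeloth Province.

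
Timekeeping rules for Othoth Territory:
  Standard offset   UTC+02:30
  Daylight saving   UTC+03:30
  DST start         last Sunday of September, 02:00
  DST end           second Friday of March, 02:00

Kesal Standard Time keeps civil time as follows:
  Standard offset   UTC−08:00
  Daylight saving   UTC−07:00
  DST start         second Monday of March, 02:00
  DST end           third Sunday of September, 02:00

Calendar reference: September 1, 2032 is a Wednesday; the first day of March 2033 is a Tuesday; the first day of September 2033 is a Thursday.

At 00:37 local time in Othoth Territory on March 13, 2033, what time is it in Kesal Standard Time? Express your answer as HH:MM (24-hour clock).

1 September 2032 is a Wednesday, so Sundays fall on 5, 12, 19, 26; the last is September 26.
1 March 2033 is a Tuesday, so the first Friday is March 4 and the second is March 11.
Daylight saving runs 26 September 2032 – 11 March 2033; March 13, 2033 is outside that window, so Othoth Territory is on standard time at UTC+02:30.
00:37 Othoth Territory − 2h30m = 22:07 UTC (rolling into the previous day, 12 March 2033).
1 March 2033 is a Tuesday, so the first Monday is March 7 and the second is March 14.
1 September 2033 is a Thursday, so the first Sunday is September 4 and the third is September 18.
At the standard offset (UTC−08:00), 22:07 UTC − 8h = 14:07 Kesal Standard Time standard time.
The standard-time date in Kesal Standard Time, March 12, 2033, is outside the daylight-saving period (14 March – 18 September), so Kesal Standard Time is on standard time, UTC−08:00.
22:07 UTC − 8h = 14:07 Kesal Standard Time.

14:07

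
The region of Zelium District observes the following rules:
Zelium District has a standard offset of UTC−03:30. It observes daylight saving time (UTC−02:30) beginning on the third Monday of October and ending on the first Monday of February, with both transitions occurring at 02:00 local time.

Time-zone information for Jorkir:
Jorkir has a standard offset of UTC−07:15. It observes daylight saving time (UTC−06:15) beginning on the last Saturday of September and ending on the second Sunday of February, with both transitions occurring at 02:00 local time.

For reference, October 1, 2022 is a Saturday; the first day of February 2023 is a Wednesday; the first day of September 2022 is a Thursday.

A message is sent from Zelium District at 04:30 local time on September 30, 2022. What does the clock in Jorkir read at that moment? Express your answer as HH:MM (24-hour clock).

1 October 2022 is a Saturday, so the first Monday is October 3 and the third is October 17.
1 February 2023 is a Wednesday, so the first Monday is February 6.
Daylight saving runs 17 October 2022 – 6 February 2023; September 30, 2022 is outside that window, so Zelium District is on standard time at UTC−03:30.
04:30 Zelium District + 3h30m = 08:00 UTC.
1 September 2022 is a Thursday, so Saturdays fall on 3, 10, 17, 24; the last is September 24.
1 February 2023 is a Wednesday, so the first Sunday is February 5 and the second is February 12.
At the standard offset (UTC−07:15), 08:00 UTC − 7h15m = 00:45 Jorkir standard time.
The standard-time date in Jorkir, September 30, 2022, lies within the daylight-saving period (24 September 2022 – 12 February 2023), so Jorkir is on daylight time, UTC−06:15.
08:00 UTC − 6h15m = 01:45 Jorkir.

01:45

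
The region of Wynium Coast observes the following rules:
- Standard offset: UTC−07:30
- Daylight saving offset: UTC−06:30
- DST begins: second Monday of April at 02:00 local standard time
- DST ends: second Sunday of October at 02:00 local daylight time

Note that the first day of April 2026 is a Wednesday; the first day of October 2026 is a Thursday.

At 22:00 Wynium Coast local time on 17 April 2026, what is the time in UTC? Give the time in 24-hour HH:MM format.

1 April 2026 is a Wednesday, so the first Monday is April 6 and the second is April 13.
1 October 2026 is a Thursday, so the first Sunday is October 4 and the second is October 11.
17 April 2026 falls between 13 April and 11 October, so daylight saving is in effect and Wynium Coast is at UTC−06:30.
22:00 local + 6h30m = 04:30 UTC (rolling into the next day, 18 April 2026).

04:30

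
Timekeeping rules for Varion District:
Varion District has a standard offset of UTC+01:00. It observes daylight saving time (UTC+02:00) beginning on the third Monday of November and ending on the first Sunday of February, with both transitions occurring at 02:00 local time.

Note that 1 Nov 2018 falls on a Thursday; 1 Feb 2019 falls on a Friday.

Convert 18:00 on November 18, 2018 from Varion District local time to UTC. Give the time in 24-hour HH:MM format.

1 November 2018 is a Thursday, so the first Monday is November 5 and the third is November 19.
1 February 2019 is a Friday, so the first Sunday is February 3.
November 18, 2018 is outside the daylight-saving period (19 November 2018 – 3 February 2019), so Varion District is on standard time, UTC+01:00.
18:00 local − 1h = 17:00 UTC.

17:00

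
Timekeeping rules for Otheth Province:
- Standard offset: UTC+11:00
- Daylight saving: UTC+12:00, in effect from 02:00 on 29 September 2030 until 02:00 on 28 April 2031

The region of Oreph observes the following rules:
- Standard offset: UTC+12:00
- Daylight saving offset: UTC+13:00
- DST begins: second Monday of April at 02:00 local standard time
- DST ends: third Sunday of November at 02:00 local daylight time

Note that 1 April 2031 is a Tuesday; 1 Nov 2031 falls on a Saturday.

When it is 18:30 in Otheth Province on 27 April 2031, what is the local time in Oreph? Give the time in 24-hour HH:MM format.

27 April 2031 falls between 29 September 2030 and 28 April 2031, so daylight saving is in effect and Otheth Province is at UTC+12:00.
18:30 Otheth Province − 12h = 06:30 UTC.
1 April 2031 is a Tuesday, so the first Monday is April 7 and the second is April 14.
1 November 2031 is a Saturday, so the first Sunday is November 2 and the third is November 16.
At the standard offset (UTC+12:00), 06:30 UTC + 12h = 18:30 Oreph standard time.
The standard-time date in Oreph, 27 April 2031, falls between 14 April and 16 November, so daylight saving is in effect and Oreph is at UTC+13:00.
06:30 UTC + 13h = 19:30 Oreph.

19:30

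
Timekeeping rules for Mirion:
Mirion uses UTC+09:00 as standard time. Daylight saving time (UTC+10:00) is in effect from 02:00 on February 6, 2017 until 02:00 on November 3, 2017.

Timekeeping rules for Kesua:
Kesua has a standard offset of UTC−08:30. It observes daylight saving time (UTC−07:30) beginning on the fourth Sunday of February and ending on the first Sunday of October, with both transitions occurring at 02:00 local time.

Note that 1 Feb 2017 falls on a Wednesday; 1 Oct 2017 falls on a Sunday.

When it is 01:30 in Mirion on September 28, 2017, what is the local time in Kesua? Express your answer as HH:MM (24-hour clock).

Daylight saving runs 6 February – 3 November; September 28, 2017 is inside that window, so Mirion is at UTC+10:00.
01:30 Mirion − 10h = 15:30 UTC (rolling into the previous day, 27 September 2017).
1 February 2017 is a Wednesday, so the first Sunday is February 5 and the fourth is February 26.
1 October 2017 is a Sunday, so the first Sunday is October 1.
At the standard offset (UTC−08:30), 15:30 UTC − 8h30m = 07:00 Kesua standard time.
The standard-time date in Kesua, September 27, 2017, lies within the daylight-saving period (26 February – 1 October), so Kesua is on daylight time, UTC−07:30.
15:30 UTC − 7h30m = 08:00 Kesua.

08:00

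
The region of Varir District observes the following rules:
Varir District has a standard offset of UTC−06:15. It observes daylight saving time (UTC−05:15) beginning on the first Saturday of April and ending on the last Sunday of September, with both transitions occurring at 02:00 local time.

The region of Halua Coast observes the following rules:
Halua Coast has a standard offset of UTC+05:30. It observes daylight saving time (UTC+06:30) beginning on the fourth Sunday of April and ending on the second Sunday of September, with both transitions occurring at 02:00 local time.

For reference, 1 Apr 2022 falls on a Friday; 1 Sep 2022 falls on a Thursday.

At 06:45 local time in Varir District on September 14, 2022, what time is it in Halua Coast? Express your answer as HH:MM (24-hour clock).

1 April 2022 is a Friday, so the first Saturday is April 2.
1 September 2022 is a Thursday, so Sundays fall on 4, 11, 18, 25; the last is September 25.
Daylight saving runs 2 April – 25 September; September 14, 2022 is inside that window, so Varir District is at UTC−05:15.
06:45 Varir District + 5h15m = 12:00 UTC.
1 April 2022 is a Friday, so the first Sunday is April 3 and the fourth is April 24.
1 September 2022 is a Thursday, so the first Sunday is September 4 and the second is September 11.
At the standard offset (UTC+05:30), 12:00 UTC + 5h30m = 17:30 Halua Coast standard time.
Daylight saving runs 24 April – 11 September; the standard-time date in Halua Coast, September 14, 2022, is outside that window, so Halua Coast is on standard time at UTC+05:30.
12:00 UTC + 5h30m = 17:30 Halua Coast.

17:30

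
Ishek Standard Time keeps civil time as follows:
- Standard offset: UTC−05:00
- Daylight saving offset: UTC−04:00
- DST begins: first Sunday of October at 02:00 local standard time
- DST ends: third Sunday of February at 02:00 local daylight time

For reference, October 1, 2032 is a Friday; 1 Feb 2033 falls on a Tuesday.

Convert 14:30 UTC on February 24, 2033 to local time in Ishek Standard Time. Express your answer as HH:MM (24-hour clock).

1 October 2032 is a Friday, so the first Sunday is October 3.
1 February 2033 is a Tuesday, so the first Sunday is February 6 and the third is February 20.
At the standard offset (UTC−05:00), 14:30 UTC − 5h = 09:30 Ishek Standard Time standard time.
The standard-time date in Ishek Standard Time, February 24, 2033, does not fall between 3 October 2032 and 20 February 2033, so daylight saving is not in effect and Ishek Standard Time is at UTC−05:00.
14:30 UTC − 5h = 09:30 local.

09:30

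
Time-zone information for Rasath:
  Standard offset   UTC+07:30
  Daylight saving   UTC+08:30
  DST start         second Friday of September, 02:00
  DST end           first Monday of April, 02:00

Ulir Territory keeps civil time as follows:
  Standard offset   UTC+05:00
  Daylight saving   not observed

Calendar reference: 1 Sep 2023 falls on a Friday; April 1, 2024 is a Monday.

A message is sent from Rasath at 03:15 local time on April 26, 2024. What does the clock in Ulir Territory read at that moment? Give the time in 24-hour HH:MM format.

00:45

1 September 2023 is a Friday, so the first Friday is September 1 and the second is September 8.
1 April 2024 is a Monday, so the first Monday is April 1.
Daylight saving runs 8 September 2023 – 1 April 2024; April 26, 2024 is outside that window, so Rasath is on standard time at UTC+07:30.
03:15 Rasath − 7h30m = 19:45 UTC (rolling into the previous day, 25 April 2024).
Ulir Territory has no daylight saving, so its offset is UTC+05:00 year-round.
19:45 UTC + 5h = 00:45 Ulir Territory (rolling into the next day, 26 April 2024).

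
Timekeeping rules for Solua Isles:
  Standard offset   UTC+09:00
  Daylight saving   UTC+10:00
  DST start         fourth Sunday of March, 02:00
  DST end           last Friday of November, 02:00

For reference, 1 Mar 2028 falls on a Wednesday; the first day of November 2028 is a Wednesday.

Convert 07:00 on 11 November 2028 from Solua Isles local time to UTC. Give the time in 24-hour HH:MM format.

1 March 2028 is a Wednesday, so the first Sunday is March 5 and the fourth is March 26.
1 November 2028 is a Wednesday, so Fridays fall on 3, 10, 17, 24; the last is November 24.
Daylight saving runs 26 March – 24 November; 11 November 2028 is inside that window, so Solua Isles is at UTC+10:00.
07:00 local − 10h = 21:00 UTC (rolling into the previous day, 10 November 2028).

21:00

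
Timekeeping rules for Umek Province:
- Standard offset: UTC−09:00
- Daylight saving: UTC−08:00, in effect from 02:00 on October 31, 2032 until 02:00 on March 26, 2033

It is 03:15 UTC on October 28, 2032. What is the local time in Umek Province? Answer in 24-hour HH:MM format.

At the standard offset (UTC−09:00), 03:15 UTC − 9h = 18:15 Umek Province standard time (rolling into the previous day, 27 October 2032).
Daylight saving runs 31 October 2032 – 26 March 2033; the standard-time date in Umek Province, October 27, 2032, is outside that window, so Umek Province is on standard time at UTC−09:00.
03:15 UTC − 9h = 18:15 local (rolling into the previous day, 27 October 2032).

18:15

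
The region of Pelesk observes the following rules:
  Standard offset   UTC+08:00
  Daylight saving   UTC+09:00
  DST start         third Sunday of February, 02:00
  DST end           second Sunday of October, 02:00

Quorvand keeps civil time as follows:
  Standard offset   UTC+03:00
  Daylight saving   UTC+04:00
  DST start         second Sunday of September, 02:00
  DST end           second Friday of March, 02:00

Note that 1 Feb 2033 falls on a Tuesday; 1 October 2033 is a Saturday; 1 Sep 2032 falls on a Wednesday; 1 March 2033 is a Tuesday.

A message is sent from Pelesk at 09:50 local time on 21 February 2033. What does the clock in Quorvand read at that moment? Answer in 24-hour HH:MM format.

1 February 2033 is a Tuesday, so the first Sunday is February 6 and the third is February 20.
1 October 2033 is a Saturday, so the first Sunday is October 2 and the second is October 9.
21 February 2033 lies within the daylight-saving period (20 February – 9 October), so Pelesk is on daylight time, UTC+09:00.
09:50 Pelesk − 9h = 00:50 UTC.
1 September 2032 is a Wednesday, so the first Sunday is September 5 and the second is September 12.
1 March 2033 is a Tuesday, so the first Friday is March 4 and the second is March 11.
At the standard offset (UTC+03:00), 00:50 UTC + 3h = 03:50 Quorvand standard time.
The standard-time date in Quorvand, 21 February 2033, lies within the daylight-saving period (12 September 2032 – 11 March 2033), so Quorvand is on daylight time, UTC+04:00.
00:50 UTC + 4h = 04:50 Quorvand.

04:50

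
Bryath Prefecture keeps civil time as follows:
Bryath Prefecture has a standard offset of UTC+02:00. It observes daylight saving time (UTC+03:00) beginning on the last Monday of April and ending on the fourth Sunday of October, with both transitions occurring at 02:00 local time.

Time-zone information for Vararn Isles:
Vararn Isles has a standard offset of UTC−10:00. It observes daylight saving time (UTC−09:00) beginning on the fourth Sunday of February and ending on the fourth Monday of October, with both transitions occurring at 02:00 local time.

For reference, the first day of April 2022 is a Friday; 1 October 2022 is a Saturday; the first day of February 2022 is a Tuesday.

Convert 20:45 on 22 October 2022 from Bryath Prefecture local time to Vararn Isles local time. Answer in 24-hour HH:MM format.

08:45

1 April 2022 is a Friday, so Mondays fall on 4, 11, 18, 25; the last is April 25.
1 October 2022 is a Saturday, so the first Sunday is October 2 and the fourth is October 23.
Daylight saving runs 25 April – 23 October; 22 October 2022 is inside that window, so Bryath Prefecture is at UTC+03:00.
20:45 Bryath Prefecture − 3h = 17:45 UTC.
1 February 2022 is a Tuesday, so the first Sunday is February 6 and the fourth is February 27.
1 October 2022 is a Saturday, so the first Monday is October 3 and the fourth is October 24.
At the standard offset (UTC−10:00), 17:45 UTC − 10h = 07:45 Vararn Isles standard time.
The standard-time date in Vararn Isles, 22 October 2022, lies within the daylight-saving period (27 February – 24 October), so Vararn Isles is on daylight time, UTC−09:00.
17:45 UTC − 9h = 08:45 Vararn Isles.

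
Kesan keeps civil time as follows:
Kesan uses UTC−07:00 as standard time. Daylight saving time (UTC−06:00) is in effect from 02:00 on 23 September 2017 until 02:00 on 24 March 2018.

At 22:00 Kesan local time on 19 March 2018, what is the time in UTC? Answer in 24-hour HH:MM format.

19 March 2018 falls between 23 September 2017 and 24 March 2018, so daylight saving is in effect and Kesan is at UTC−06:00.
22:00 local + 6h = 04:00 UTC (rolling into the next day, 20 March 2018).

04:00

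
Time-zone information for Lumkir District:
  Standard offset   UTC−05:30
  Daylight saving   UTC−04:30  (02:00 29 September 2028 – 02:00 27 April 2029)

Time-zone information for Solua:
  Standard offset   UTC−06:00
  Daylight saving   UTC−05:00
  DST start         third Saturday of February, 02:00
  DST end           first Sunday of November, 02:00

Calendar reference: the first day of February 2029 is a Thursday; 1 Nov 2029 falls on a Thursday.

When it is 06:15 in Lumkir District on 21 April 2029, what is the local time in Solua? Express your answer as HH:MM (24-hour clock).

05:45

Daylight saving runs 29 September 2028 – 27 April 2029; 21 April 2029 is inside that window, so Lumkir District is at UTC−04:30.
06:15 Lumkir District + 4h30m = 10:45 UTC.
1 February 2029 is a Thursday, so the first Saturday is February 3 and the third is February 17.
1 November 2029 is a Thursday, so the first Sunday is November 4.
At the standard offset (UTC−06:00), 10:45 UTC − 6h = 04:45 Solua standard time.
The standard-time date in Solua, 21 April 2029, lies within the daylight-saving period (17 February – 4 November), so Solua is on daylight time, UTC−05:00.
10:45 UTC − 5h = 05:45 Solua.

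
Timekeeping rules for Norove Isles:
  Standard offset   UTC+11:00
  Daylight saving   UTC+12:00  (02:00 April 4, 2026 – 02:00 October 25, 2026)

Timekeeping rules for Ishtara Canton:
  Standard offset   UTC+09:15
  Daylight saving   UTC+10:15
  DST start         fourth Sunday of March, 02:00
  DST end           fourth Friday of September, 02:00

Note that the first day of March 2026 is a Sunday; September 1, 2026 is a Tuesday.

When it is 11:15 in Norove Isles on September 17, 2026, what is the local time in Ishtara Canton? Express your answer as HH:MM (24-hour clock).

Daylight saving runs 4 April – 25 October; September 17, 2026 is inside that window, so Norove Isles is at UTC+12:00.
11:15 Norove Isles − 12h = 23:15 UTC (rolling into the previous day, 16 September 2026).
1 March 2026 is a Sunday, so the first Sunday is March 1 and the fourth is March 22.
1 September 2026 is a Tuesday, so the first Friday is September 4 and the fourth is September 25.
At the standard offset (UTC+09:15), 23:15 UTC + 9h15m = 08:30 Ishtara Canton standard time (rolling into the next day, 17 September 2026).
The standard-time date in Ishtara Canton, September 17, 2026, falls between 22 March and 25 September, so daylight saving is in effect and Ishtara Canton is at UTC+10:15.
23:15 UTC + 10h15m = 09:30 Ishtara Canton (rolling into the next day, 17 September 2026).

09:30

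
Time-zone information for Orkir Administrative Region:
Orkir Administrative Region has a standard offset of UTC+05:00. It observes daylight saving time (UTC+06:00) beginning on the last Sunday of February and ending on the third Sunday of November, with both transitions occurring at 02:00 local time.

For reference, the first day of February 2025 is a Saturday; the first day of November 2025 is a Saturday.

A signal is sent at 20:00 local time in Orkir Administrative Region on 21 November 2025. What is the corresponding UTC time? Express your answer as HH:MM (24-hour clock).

1 February 2025 is a Saturday, so Sundays fall on 2, 9, 16, 23; the last is February 23.
1 November 2025 is a Saturday, so the first Sunday is November 2 and the third is November 16.
21 November 2025 does not fall between 23 February and 16 November, so daylight saving is not in effect and Orkir Administrative Region is at UTC+05:00.
20:00 local − 5h = 15:00 UTC.

15:00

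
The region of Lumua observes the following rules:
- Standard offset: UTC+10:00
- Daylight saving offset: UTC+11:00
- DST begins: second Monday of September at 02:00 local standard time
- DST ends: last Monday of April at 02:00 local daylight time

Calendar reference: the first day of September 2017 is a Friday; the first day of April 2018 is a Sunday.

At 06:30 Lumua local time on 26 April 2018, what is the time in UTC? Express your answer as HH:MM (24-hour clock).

19:30

1 September 2017 is a Friday, so the first Monday is September 4 and the second is September 11.
1 April 2018 is a Sunday, so Mondays fall on 2, 9, 16, 23, 30; the last is April 30.
26 April 2018 falls between 11 September 2017 and 30 April 2018, so daylight saving is in effect and Lumua is at UTC+11:00.
06:30 local − 11h = 19:30 UTC (rolling into the previous day, 25 April 2018).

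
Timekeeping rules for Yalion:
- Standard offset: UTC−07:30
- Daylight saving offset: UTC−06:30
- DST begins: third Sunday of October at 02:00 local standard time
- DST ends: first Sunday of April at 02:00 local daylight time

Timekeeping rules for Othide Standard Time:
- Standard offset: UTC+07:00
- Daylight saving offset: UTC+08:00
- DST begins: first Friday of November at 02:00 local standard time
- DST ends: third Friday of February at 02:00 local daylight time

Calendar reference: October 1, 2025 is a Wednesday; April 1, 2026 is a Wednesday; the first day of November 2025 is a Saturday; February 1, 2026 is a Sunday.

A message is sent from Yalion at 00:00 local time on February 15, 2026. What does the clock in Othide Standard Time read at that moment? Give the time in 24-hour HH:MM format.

14:30

1 October 2025 is a Wednesday, so the first Sunday is October 5 and the third is October 19.
1 April 2026 is a Wednesday, so the first Sunday is April 5.
February 15, 2026 lies within the daylight-saving period (19 October 2025 – 5 April 2026), so Yalion is on daylight time, UTC−06:30.
00:00 Yalion + 6h30m = 06:30 UTC.
1 November 2025 is a Saturday, so the first Friday is November 7.
1 February 2026 is a Sunday, so the first Friday is February 6 and the third is February 20.
At the standard offset (UTC+07:00), 06:30 UTC + 7h = 13:30 Othide Standard Time standard time.
The standard-time date in Othide Standard Time, February 15, 2026, falls between 7 November 2025 and 20 February 2026, so daylight saving is in effect and Othide Standard Time is at UTC+08:00.
06:30 UTC + 8h = 14:30 Othide Standard Time.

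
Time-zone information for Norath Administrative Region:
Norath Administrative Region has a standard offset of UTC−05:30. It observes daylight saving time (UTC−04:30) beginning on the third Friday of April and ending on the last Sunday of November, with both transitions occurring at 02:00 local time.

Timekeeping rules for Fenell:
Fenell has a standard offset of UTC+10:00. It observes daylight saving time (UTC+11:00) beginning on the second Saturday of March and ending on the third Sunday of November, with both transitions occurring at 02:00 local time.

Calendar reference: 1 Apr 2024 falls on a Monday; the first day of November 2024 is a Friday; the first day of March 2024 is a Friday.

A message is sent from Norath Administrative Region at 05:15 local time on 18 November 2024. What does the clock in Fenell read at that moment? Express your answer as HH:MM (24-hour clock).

1 April 2024 is a Monday, so the first Friday is April 5 and the third is April 19.
1 November 2024 is a Friday, so Sundays fall on 3, 10, 17, 24; the last is November 24.
18 November 2024 lies within the daylight-saving period (19 April – 24 November), so Norath Administrative Region is on daylight time, UTC−04:30.
05:15 Norath Administrative Region + 4h30m = 09:45 UTC.
1 March 2024 is a Friday, so the first Saturday is March 2 and the second is March 9.
1 November 2024 is a Friday, so the first Sunday is November 3 and the third is November 17.
At the standard offset (UTC+10:00), 09:45 UTC + 10h = 19:45 Fenell standard time.
The standard-time date in Fenell, 18 November 2024, does not fall between 9 March and 17 November, so daylight saving is not in effect and Fenell is at UTC+10:00.
09:45 UTC + 10h = 19:45 Fenell.

19:45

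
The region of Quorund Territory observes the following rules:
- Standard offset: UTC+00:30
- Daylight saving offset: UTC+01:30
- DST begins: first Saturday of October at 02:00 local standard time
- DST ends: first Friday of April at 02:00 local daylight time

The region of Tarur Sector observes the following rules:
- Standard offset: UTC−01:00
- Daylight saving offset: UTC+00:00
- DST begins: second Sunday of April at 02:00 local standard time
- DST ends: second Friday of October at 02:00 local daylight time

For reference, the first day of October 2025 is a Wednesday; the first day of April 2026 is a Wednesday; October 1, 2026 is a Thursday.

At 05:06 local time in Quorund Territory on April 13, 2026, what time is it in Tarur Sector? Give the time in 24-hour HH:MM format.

1 October 2025 is a Wednesday, so the first Saturday is October 4.
1 April 2026 is a Wednesday, so the first Friday is April 3.
April 13, 2026 does not fall between 4 October 2025 and 3 April 2026, so daylight saving is not in effect and Quorund Territory is at UTC+00:30.
05:06 Quorund Territory − 0h30m = 04:36 UTC.
1 April 2026 is a Wednesday, so the first Sunday is April 5 and the second is April 12.
1 October 2026 is a Thursday, so the first Friday is October 2 and the second is October 9.
At the standard offset (UTC−01:00), 04:36 UTC − 1h = 03:36 Tarur Sector standard time.
The standard-time date in Tarur Sector, April 13, 2026, falls between 12 April and 9 October, so daylight saving is in effect and Tarur Sector is at UTC+00:00.
04:36 UTC + 0h = 04:36 Tarur Sector.

04:36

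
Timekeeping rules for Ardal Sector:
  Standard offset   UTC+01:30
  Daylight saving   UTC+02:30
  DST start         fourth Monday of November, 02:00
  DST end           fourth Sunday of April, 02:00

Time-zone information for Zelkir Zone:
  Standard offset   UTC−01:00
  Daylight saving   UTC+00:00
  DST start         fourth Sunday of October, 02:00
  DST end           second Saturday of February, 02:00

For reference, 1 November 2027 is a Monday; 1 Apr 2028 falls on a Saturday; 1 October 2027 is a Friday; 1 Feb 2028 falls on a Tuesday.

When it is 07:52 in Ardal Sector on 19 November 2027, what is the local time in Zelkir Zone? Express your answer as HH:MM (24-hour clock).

06:22

1 November 2027 is a Monday, so the first Monday is November 1 and the fourth is November 22.
1 April 2028 is a Saturday, so the first Sunday is April 2 and the fourth is April 23.
Daylight saving runs 22 November 2027 – 23 April 2028; 19 November 2027 is outside that window, so Ardal Sector is on standard time at UTC+01:30.
07:52 Ardal Sector − 1h30m = 06:22 UTC.
1 October 2027 is a Friday, so the first Sunday is October 3 and the fourth is October 24.
1 February 2028 is a Tuesday, so the first Saturday is February 5 and the second is February 12.
At the standard offset (UTC−01:00), 06:22 UTC − 1h = 05:22 Zelkir Zone standard time.
Daylight saving runs 24 October 2027 – 12 February 2028; the standard-time date in Zelkir Zone, 19 November 2027, is inside that window, so Zelkir Zone is at UTC+00:00.
06:22 UTC + 0h = 06:22 Zelkir Zone.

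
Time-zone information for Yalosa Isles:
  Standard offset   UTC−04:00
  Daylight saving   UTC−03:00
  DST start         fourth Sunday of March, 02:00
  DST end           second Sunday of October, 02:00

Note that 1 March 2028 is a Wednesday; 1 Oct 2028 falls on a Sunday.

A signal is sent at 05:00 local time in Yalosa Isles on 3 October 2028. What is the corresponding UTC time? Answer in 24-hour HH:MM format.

1 March 2028 is a Wednesday, so the first Sunday is March 5 and the fourth is March 26.
1 October 2028 is a Sunday, so the first Sunday is October 1 and the second is October 8.
Daylight saving runs 26 March – 8 October; 3 October 2028 is inside that window, so Yalosa Isles is at UTC−03:00.
05:00 local + 3h = 08:00 UTC.

08:00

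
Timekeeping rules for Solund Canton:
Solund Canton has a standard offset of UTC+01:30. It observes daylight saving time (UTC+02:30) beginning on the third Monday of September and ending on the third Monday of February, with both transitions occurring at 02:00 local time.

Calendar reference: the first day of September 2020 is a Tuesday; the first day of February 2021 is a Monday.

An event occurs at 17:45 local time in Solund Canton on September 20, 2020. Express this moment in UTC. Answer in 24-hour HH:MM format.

1 September 2020 is a Tuesday, so the first Monday is September 7 and the third is September 21.
1 February 2021 is a Monday, so the first Monday is February 1 and the third is February 15.
Daylight saving runs 21 September 2020 – 15 February 2021; September 20, 2020 is outside that window, so Solund Canton is on standard time at UTC+01:30.
17:45 local − 1h30m = 16:15 UTC.

16:15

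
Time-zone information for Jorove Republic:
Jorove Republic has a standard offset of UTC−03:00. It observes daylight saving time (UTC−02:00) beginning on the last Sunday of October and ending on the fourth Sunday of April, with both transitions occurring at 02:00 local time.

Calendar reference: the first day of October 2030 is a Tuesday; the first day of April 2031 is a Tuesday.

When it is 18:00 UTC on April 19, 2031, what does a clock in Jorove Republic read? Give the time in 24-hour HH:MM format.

16:00

1 October 2030 is a Tuesday, so Sundays fall on 6, 13, 20, 27; the last is October 27.
1 April 2031 is a Tuesday, so the first Sunday is April 6 and the fourth is April 27.
At the standard offset (UTC−03:00), 18:00 UTC − 3h = 15:00 Jorove Republic standard time.
The standard-time date in Jorove Republic, April 19, 2031, falls between 27 October 2030 and 27 April 2031, so daylight saving is in effect and Jorove Republic is at UTC−02:00.
18:00 UTC − 2h = 16:00 local.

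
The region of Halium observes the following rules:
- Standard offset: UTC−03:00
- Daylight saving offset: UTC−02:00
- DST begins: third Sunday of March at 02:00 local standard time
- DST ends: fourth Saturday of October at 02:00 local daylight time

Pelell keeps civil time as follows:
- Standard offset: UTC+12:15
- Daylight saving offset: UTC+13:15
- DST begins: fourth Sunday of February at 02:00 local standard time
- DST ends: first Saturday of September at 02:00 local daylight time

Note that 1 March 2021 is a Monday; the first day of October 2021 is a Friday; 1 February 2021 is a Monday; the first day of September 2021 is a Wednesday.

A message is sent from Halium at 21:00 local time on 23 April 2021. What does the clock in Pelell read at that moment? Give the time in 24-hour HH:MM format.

1 March 2021 is a Monday, so the first Sunday is March 7 and the third is March 21.
1 October 2021 is a Friday, so the first Saturday is October 2 and the fourth is October 23.
23 April 2021 falls between 21 March and 23 October, so daylight saving is in effect and Halium is at UTC−02:00.
21:00 Halium + 2h = 23:00 UTC.
1 February 2021 is a Monday, so the first Sunday is February 7 and the fourth is February 28.
1 September 2021 is a Wednesday, so the first Saturday is September 4.
At the standard offset (UTC+12:15), 23:00 UTC + 12h15m = 11:15 Pelell standard time (rolling into the next day, 24 April 2021).
Daylight saving runs 28 February – 4 September; the standard-time date in Pelell, 24 April 2021, is inside that window, so Pelell is at UTC+13:15.
23:00 UTC + 13h15m = 12:15 Pelell (rolling into the next day, 24 April 2021).

12:15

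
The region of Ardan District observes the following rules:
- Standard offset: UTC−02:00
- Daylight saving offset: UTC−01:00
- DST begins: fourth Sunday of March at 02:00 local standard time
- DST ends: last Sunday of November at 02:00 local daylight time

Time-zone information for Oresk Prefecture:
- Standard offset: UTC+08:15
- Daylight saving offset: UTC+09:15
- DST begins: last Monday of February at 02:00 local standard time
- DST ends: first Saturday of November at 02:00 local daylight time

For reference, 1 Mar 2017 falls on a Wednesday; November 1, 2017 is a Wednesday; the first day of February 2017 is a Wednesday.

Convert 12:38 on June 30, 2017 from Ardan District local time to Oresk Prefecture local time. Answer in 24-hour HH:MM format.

1 March 2017 is a Wednesday, so the first Sunday is March 5 and the fourth is March 26.
1 November 2017 is a Wednesday, so Sundays fall on 5, 12, 19, 26; the last is November 26.
June 30, 2017 falls between 26 March and 26 November, so daylight saving is in effect and Ardan District is at UTC−01:00.
12:38 Ardan District + 1h = 13:38 UTC.
1 February 2017 is a Wednesday, so Mondays fall on 6, 13, 20, 27; the last is February 27.
1 November 2017 is a Wednesday, so the first Saturday is November 4.
At the standard offset (UTC+08:15), 13:38 UTC + 8h15m = 21:53 Oresk Prefecture standard time.
The standard-time date in Oresk Prefecture, June 30, 2017, lies within the daylight-saving period (27 February – 4 November), so Oresk Prefecture is on daylight time, UTC+09:15.
13:38 UTC + 9h15m = 22:53 Oresk Prefecture.

22:53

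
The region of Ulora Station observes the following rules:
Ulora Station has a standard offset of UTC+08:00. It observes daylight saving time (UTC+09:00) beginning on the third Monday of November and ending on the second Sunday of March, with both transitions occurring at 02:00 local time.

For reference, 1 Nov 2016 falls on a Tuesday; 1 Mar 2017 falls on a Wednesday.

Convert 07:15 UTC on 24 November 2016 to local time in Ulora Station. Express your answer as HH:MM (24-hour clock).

16:15

1 November 2016 is a Tuesday, so the first Monday is November 7 and the third is November 21.
1 March 2017 is a Wednesday, so the first Sunday is March 5 and the second is March 12.
At the standard offset (UTC+08:00), 07:15 UTC + 8h = 15:15 Ulora Station standard time.
Daylight saving runs 21 November 2016 – 12 March 2017; the standard-time date in Ulora Station, 24 November 2016, is inside that window, so Ulora Station is at UTC+09:00.
07:15 UTC + 9h = 16:15 local.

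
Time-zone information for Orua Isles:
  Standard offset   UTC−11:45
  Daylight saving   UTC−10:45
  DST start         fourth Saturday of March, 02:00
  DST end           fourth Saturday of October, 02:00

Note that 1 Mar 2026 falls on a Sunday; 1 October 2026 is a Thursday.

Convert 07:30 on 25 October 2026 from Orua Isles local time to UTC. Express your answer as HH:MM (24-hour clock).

1 March 2026 is a Sunday, so the first Saturday is March 7 and the fourth is March 28.
1 October 2026 is a Thursday, so the first Saturday is October 3 and the fourth is October 24.
25 October 2026 is outside the daylight-saving period (28 March – 24 October), so Orua Isles is on standard time, UTC−11:45.
07:30 local + 11h45m = 19:15 UTC.

19:15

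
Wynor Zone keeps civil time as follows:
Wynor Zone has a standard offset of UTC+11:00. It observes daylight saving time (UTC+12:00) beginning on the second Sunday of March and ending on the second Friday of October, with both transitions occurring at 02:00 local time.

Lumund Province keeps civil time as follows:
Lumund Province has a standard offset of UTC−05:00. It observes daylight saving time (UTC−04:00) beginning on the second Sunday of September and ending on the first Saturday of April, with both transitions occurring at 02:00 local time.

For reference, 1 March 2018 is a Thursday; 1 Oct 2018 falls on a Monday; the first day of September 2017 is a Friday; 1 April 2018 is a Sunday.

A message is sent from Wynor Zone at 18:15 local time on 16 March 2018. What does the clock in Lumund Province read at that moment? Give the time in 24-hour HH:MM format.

02:15

1 March 2018 is a Thursday, so the first Sunday is March 4 and the second is March 11.
1 October 2018 is a Monday, so the first Friday is October 5 and the second is October 12.
16 March 2018 falls between 11 March and 12 October, so daylight saving is in effect and Wynor Zone is at UTC+12:00.
18:15 Wynor Zone − 12h = 06:15 UTC.
1 September 2017 is a Friday, so the first Sunday is September 3 and the second is September 10.
1 April 2018 is a Sunday, so the first Saturday is April 7.
At the standard offset (UTC−05:00), 06:15 UTC − 5h = 01:15 Lumund Province standard time.
The standard-time date in Lumund Province, 16 March 2018, falls between 10 September 2017 and 7 April 2018, so daylight saving is in effect and Lumund Province is at UTC−04:00.
06:15 UTC − 4h = 02:15 Lumund Province.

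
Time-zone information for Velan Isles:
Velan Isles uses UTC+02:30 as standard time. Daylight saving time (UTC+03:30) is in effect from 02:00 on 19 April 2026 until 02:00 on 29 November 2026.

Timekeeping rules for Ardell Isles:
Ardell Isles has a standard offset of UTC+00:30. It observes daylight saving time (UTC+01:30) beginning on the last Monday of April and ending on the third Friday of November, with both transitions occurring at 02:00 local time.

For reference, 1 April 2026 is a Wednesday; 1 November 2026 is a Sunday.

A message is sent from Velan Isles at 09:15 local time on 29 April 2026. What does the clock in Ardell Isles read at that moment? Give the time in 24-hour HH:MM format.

07:15

29 April 2026 lies within the daylight-saving period (19 April – 29 November), so Velan Isles is on daylight time, UTC+03:30.
09:15 Velan Isles − 3h30m = 05:45 UTC.
1 April 2026 is a Wednesday, so Mondays fall on 6, 13, 20, 27; the last is April 27.
1 November 2026 is a Sunday, so the first Friday is November 6 and the third is November 20.
At the standard offset (UTC+00:30), 05:45 UTC + 0h30m = 06:15 Ardell Isles standard time.
The standard-time date in Ardell Isles, 29 April 2026, lies within the daylight-saving period (27 April – 20 November), so Ardell Isles is on daylight time, UTC+01:30.
05:45 UTC + 1h30m = 07:15 Ardell Isles.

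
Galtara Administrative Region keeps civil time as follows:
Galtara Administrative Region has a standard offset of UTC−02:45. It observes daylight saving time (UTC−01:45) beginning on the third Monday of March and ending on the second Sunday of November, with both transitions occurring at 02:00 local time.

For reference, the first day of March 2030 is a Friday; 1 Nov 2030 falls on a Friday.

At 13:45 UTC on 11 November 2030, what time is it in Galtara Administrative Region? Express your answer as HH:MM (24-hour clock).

1 March 2030 is a Friday, so the first Monday is March 4 and the third is March 18.
1 November 2030 is a Friday, so the first Sunday is November 3 and the second is November 10.
At the standard offset (UTC−02:45), 13:45 UTC − 2h45m = 11:00 Galtara Administrative Region standard time.
Daylight saving runs 18 March – 10 November; the standard-time date in Galtara Administrative Region, 11 November 2030, is outside that window, so Galtara Administrative Region is on standard time at UTC−02:45.
13:45 UTC − 2h45m = 11:00 local.

11:00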